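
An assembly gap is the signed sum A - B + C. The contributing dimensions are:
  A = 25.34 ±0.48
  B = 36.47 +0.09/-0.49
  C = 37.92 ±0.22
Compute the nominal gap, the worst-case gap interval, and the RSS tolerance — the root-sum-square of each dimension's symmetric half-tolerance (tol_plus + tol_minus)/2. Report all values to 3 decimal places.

Stack each dimension's contribution:
  +A: nom +25.340 → Σnom=25.340; wc +0.480/-0.480 → slack +0.480/-0.480; half-tol=0.480, Σhalf²=0.230400
  -B: nom -36.470 → Σnom=-11.130; wc +0.490/-0.090 → slack +0.970/-0.570; half-tol=0.290, Σhalf²=0.314500
  +C: nom +37.920 → Σnom=26.790; wc +0.220/-0.220 → slack +1.190/-0.790; half-tol=0.220, Σhalf²=0.362900
Nominal = 26.790. Worst-case = [26.790 - 0.790, 26.790 + 1.190] = [26.000, 27.980]. RSS = √0.362900 = 0.602.

nominal=26.790 wc=[26.000,27.980] rss=0.602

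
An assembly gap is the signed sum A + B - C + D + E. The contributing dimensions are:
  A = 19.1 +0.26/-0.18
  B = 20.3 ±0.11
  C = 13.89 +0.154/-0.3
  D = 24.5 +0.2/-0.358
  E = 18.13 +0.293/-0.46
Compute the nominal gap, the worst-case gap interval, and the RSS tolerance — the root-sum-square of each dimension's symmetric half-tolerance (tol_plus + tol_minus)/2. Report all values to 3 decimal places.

nominal=68.140 wc=[66.878,69.303] rss=0.576

Stack each dimension's contribution:
  +A: nom +19.100 → Σnom=19.100; wc +0.260/-0.180 → slack +0.260/-0.180; half-tol=0.220, Σhalf²=0.048400
  +B: nom +20.300 → Σnom=39.400; wc +0.110/-0.110 → slack +0.370/-0.290; half-tol=0.110, Σhalf²=0.060500
  -C: nom -13.890 → Σnom=25.510; wc +0.300/-0.154 → slack +0.670/-0.444; half-tol=0.227, Σhalf²=0.112029
  +D: nom +24.500 → Σnom=50.010; wc +0.200/-0.358 → slack +0.870/-0.802; half-tol=0.279, Σhalf²=0.189870
  +E: nom +18.130 → Σnom=68.140; wc +0.293/-0.460 → slack +1.163/-1.262; half-tol=0.377, Σhalf²=0.331622
Nominal = 68.140. Worst-case = [68.140 - 1.262, 68.140 + 1.163] = [66.878, 69.303]. RSS = √0.331622 = 0.576.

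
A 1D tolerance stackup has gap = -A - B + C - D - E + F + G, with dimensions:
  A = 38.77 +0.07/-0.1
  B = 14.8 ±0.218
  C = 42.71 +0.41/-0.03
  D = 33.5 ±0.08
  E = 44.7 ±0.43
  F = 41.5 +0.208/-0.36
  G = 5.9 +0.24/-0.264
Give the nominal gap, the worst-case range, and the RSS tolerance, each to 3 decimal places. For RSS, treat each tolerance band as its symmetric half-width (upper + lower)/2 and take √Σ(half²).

nominal=-41.660 wc=[-43.112,-39.974] rss=0.662

Stack each dimension's contribution:
  -A: nom -38.770 → Σnom=-38.770; wc +0.100/-0.070 → slack +0.100/-0.070; half-tol=0.085, Σhalf²=0.007225
  -B: nom -14.800 → Σnom=-53.570; wc +0.218/-0.218 → slack +0.318/-0.288; half-tol=0.218, Σhalf²=0.054749
  +C: nom +42.710 → Σnom=-10.860; wc +0.410/-0.030 → slack +0.728/-0.318; half-tol=0.220, Σhalf²=0.103149
  -D: nom -33.500 → Σnom=-44.360; wc +0.080/-0.080 → slack +0.808/-0.398; half-tol=0.080, Σhalf²=0.109549
  -E: nom -44.700 → Σnom=-89.060; wc +0.430/-0.430 → slack +1.238/-0.828; half-tol=0.430, Σhalf²=0.294449
  +F: nom +41.500 → Σnom=-47.560; wc +0.208/-0.360 → slack +1.446/-1.188; half-tol=0.284, Σhalf²=0.375105
  +G: nom +5.900 → Σnom=-41.660; wc +0.240/-0.264 → slack +1.686/-1.452; half-tol=0.252, Σhalf²=0.438609
Nominal = -41.660. Worst-case = [-41.660 - 1.452, -41.660 + 1.686] = [-43.112, -39.974]. RSS = √0.438609 = 0.662.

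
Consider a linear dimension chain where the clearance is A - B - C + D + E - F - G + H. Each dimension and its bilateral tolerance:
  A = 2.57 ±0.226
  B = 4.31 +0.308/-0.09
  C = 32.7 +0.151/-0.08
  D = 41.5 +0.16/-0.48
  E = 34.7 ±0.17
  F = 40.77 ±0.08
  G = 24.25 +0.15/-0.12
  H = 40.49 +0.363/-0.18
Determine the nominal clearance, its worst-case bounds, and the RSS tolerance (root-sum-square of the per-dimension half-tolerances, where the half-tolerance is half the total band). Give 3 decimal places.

nominal=17.230 wc=[15.485,18.519] rss=0.578

Stack each dimension's contribution:
  +A: nom +2.570 → Σnom=2.570; wc +0.226/-0.226 → slack +0.226/-0.226; half-tol=0.226, Σhalf²=0.051076
  -B: nom -4.310 → Σnom=-1.740; wc +0.090/-0.308 → slack +0.316/-0.534; half-tol=0.199, Σhalf²=0.090677
  -C: nom -32.700 → Σnom=-34.440; wc +0.080/-0.151 → slack +0.396/-0.685; half-tol=0.115, Σhalf²=0.104017
  +D: nom +41.500 → Σnom=7.060; wc +0.160/-0.480 → slack +0.556/-1.165; half-tol=0.320, Σhalf²=0.206417
  +E: nom +34.700 → Σnom=41.760; wc +0.170/-0.170 → slack +0.726/-1.335; half-tol=0.170, Σhalf²=0.235317
  -F: nom -40.770 → Σnom=0.990; wc +0.080/-0.080 → slack +0.806/-1.415; half-tol=0.080, Σhalf²=0.241717
  -G: nom -24.250 → Σnom=-23.260; wc +0.120/-0.150 → slack +0.926/-1.565; half-tol=0.135, Σhalf²=0.259942
  +H: nom +40.490 → Σnom=17.230; wc +0.363/-0.180 → slack +1.289/-1.745; half-tol=0.271, Σhalf²=0.333654
Nominal = 17.230. Worst-case = [17.230 - 1.745, 17.230 + 1.289] = [15.485, 18.519]. RSS = √0.333654 = 0.578.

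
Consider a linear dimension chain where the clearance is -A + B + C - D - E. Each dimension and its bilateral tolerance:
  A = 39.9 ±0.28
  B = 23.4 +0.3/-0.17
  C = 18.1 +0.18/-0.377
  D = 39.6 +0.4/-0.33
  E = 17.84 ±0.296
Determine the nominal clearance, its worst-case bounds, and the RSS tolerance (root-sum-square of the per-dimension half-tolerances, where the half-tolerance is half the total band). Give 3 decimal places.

nominal=-55.840 wc=[-57.363,-54.454] rss=0.657

Stack each dimension's contribution:
  -A: nom -39.900 → Σnom=-39.900; wc +0.280/-0.280 → slack +0.280/-0.280; half-tol=0.280, Σhalf²=0.078400
  +B: nom +23.400 → Σnom=-16.500; wc +0.300/-0.170 → slack +0.580/-0.450; half-tol=0.235, Σhalf²=0.133625
  +C: nom +18.100 → Σnom=1.600; wc +0.180/-0.377 → slack +0.760/-0.827; half-tol=0.278, Σhalf²=0.211187
  -D: nom -39.600 → Σnom=-38.000; wc +0.330/-0.400 → slack +1.090/-1.227; half-tol=0.365, Σhalf²=0.344412
  -E: nom -17.840 → Σnom=-55.840; wc +0.296/-0.296 → slack +1.386/-1.523; half-tol=0.296, Σhalf²=0.432028
Nominal = -55.840. Worst-case = [-55.840 - 1.523, -55.840 + 1.386] = [-57.363, -54.454]. RSS = √0.432028 = 0.657.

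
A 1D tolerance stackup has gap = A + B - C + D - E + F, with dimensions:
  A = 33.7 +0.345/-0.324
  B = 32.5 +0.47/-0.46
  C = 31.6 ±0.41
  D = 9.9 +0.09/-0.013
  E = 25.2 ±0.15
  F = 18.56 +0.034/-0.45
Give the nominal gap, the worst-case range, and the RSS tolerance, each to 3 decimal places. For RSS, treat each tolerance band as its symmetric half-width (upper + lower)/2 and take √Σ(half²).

Stack each dimension's contribution:
  +A: nom +33.700 → Σnom=33.700; wc +0.345/-0.324 → slack +0.345/-0.324; half-tol=0.335, Σhalf²=0.111890
  +B: nom +32.500 → Σnom=66.200; wc +0.470/-0.460 → slack +0.815/-0.784; half-tol=0.465, Σhalf²=0.328115
  -C: nom -31.600 → Σnom=34.600; wc +0.410/-0.410 → slack +1.225/-1.194; half-tol=0.410, Σhalf²=0.496215
  +D: nom +9.900 → Σnom=44.500; wc +0.090/-0.013 → slack +1.315/-1.207; half-tol=0.051, Σhalf²=0.498867
  -E: nom -25.200 → Σnom=19.300; wc +0.150/-0.150 → slack +1.465/-1.357; half-tol=0.150, Σhalf²=0.521367
  +F: nom +18.560 → Σnom=37.860; wc +0.034/-0.450 → slack +1.499/-1.807; half-tol=0.242, Σhalf²=0.579931
Nominal = 37.860. Worst-case = [37.860 - 1.807, 37.860 + 1.499] = [36.053, 39.359]. RSS = √0.579931 = 0.762.

nominal=37.860 wc=[36.053,39.359] rss=0.762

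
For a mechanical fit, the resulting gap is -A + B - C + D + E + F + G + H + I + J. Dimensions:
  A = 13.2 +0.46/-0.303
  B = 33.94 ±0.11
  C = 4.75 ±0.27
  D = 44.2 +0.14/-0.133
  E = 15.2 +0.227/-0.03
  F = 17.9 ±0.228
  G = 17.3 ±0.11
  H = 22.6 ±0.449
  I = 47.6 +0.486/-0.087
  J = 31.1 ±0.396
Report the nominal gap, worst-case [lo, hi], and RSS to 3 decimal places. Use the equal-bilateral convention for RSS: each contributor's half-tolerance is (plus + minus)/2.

nominal=211.890 wc=[209.617,214.609] rss=0.878

Stack each dimension's contribution:
  -A: nom -13.200 → Σnom=-13.200; wc +0.303/-0.460 → slack +0.303/-0.460; half-tol=0.382, Σhalf²=0.145542
  +B: nom +33.940 → Σnom=20.740; wc +0.110/-0.110 → slack +0.413/-0.570; half-tol=0.110, Σhalf²=0.157642
  -C: nom -4.750 → Σnom=15.990; wc +0.270/-0.270 → slack +0.683/-0.840; half-tol=0.270, Σhalf²=0.230542
  +D: nom +44.200 → Σnom=60.190; wc +0.140/-0.133 → slack +0.823/-0.973; half-tol=0.137, Σhalf²=0.249175
  +E: nom +15.200 → Σnom=75.390; wc +0.227/-0.030 → slack +1.050/-1.003; half-tol=0.129, Σhalf²=0.265687
  +F: nom +17.900 → Σnom=93.290; wc +0.228/-0.228 → slack +1.278/-1.231; half-tol=0.228, Σhalf²=0.317671
  +G: nom +17.300 → Σnom=110.590; wc +0.110/-0.110 → slack +1.388/-1.341; half-tol=0.110, Σhalf²=0.329771
  +H: nom +22.600 → Σnom=133.190; wc +0.449/-0.449 → slack +1.837/-1.790; half-tol=0.449, Σhalf²=0.531372
  +I: nom +47.600 → Σnom=180.790; wc +0.486/-0.087 → slack +2.323/-1.877; half-tol=0.286, Σhalf²=0.613454
  +J: nom +31.100 → Σnom=211.890; wc +0.396/-0.396 → slack +2.719/-2.273; half-tol=0.396, Σhalf²=0.770270
Nominal = 211.890. Worst-case = [211.890 - 2.273, 211.890 + 2.719] = [209.617, 214.609]. RSS = √0.770270 = 0.878.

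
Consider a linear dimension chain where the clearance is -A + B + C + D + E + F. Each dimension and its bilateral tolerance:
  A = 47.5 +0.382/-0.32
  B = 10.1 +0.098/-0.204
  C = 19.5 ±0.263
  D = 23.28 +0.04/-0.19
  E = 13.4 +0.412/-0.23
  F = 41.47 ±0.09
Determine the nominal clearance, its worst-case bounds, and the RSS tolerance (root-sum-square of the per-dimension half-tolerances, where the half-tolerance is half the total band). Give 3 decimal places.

Stack each dimension's contribution:
  -A: nom -47.500 → Σnom=-47.500; wc +0.320/-0.382 → slack +0.320/-0.382; half-tol=0.351, Σhalf²=0.123201
  +B: nom +10.100 → Σnom=-37.400; wc +0.098/-0.204 → slack +0.418/-0.586; half-tol=0.151, Σhalf²=0.146002
  +C: nom +19.500 → Σnom=-17.900; wc +0.263/-0.263 → slack +0.681/-0.849; half-tol=0.263, Σhalf²=0.215171
  +D: nom +23.280 → Σnom=5.380; wc +0.040/-0.190 → slack +0.721/-1.039; half-tol=0.115, Σhalf²=0.228396
  +E: nom +13.400 → Σnom=18.780; wc +0.412/-0.230 → slack +1.133/-1.269; half-tol=0.321, Σhalf²=0.331437
  +F: nom +41.470 → Σnom=60.250; wc +0.090/-0.090 → slack +1.223/-1.359; half-tol=0.090, Σhalf²=0.339537
Nominal = 60.250. Worst-case = [60.250 - 1.359, 60.250 + 1.223] = [58.891, 61.473]. RSS = √0.339537 = 0.583.

nominal=60.250 wc=[58.891,61.473] rss=0.583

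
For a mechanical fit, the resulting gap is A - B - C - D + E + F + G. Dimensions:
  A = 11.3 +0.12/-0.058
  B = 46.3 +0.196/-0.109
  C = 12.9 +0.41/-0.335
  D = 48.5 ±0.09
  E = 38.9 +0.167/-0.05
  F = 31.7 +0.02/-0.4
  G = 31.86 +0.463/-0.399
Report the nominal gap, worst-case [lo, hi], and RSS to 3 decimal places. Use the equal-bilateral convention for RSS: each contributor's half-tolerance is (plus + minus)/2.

Stack each dimension's contribution:
  +A: nom +11.300 → Σnom=11.300; wc +0.120/-0.058 → slack +0.120/-0.058; half-tol=0.089, Σhalf²=0.007921
  -B: nom -46.300 → Σnom=-35.000; wc +0.109/-0.196 → slack +0.229/-0.254; half-tol=0.152, Σhalf²=0.031177
  -C: nom -12.900 → Σnom=-47.900; wc +0.335/-0.410 → slack +0.564/-0.664; half-tol=0.372, Σhalf²=0.169933
  -D: nom -48.500 → Σnom=-96.400; wc +0.090/-0.090 → slack +0.654/-0.754; half-tol=0.090, Σhalf²=0.178033
  +E: nom +38.900 → Σnom=-57.500; wc +0.167/-0.050 → slack +0.821/-0.804; half-tol=0.109, Σhalf²=0.189806
  +F: nom +31.700 → Σnom=-25.800; wc +0.020/-0.400 → slack +0.841/-1.204; half-tol=0.210, Σhalf²=0.233906
  +G: nom +31.860 → Σnom=6.060; wc +0.463/-0.399 → slack +1.304/-1.603; half-tol=0.431, Σhalf²=0.419667
Nominal = 6.060. Worst-case = [6.060 - 1.603, 6.060 + 1.304] = [4.457, 7.364]. RSS = √0.419667 = 0.648.

nominal=6.060 wc=[4.457,7.364] rss=0.648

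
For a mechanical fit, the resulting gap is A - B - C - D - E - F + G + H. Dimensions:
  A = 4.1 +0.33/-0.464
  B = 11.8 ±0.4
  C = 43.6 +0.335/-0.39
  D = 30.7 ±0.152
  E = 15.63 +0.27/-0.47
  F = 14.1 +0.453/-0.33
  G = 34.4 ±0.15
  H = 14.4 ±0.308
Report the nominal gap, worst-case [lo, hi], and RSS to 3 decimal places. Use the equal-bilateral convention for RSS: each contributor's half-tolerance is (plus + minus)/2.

Stack each dimension's contribution:
  +A: nom +4.100 → Σnom=4.100; wc +0.330/-0.464 → slack +0.330/-0.464; half-tol=0.397, Σhalf²=0.157609
  -B: nom -11.800 → Σnom=-7.700; wc +0.400/-0.400 → slack +0.730/-0.864; half-tol=0.400, Σhalf²=0.317609
  -C: nom -43.600 → Σnom=-51.300; wc +0.390/-0.335 → slack +1.120/-1.199; half-tol=0.363, Σhalf²=0.449015
  -D: nom -30.700 → Σnom=-82.000; wc +0.152/-0.152 → slack +1.272/-1.351; half-tol=0.152, Σhalf²=0.472119
  -E: nom -15.630 → Σnom=-97.630; wc +0.470/-0.270 → slack +1.742/-1.621; half-tol=0.370, Σhalf²=0.609019
  -F: nom -14.100 → Σnom=-111.730; wc +0.330/-0.453 → slack +2.072/-2.074; half-tol=0.392, Σhalf²=0.762292
  +G: nom +34.400 → Σnom=-77.330; wc +0.150/-0.150 → slack +2.222/-2.224; half-tol=0.150, Σhalf²=0.784792
  +H: nom +14.400 → Σnom=-62.930; wc +0.308/-0.308 → slack +2.530/-2.532; half-tol=0.308, Σhalf²=0.879656
Nominal = -62.930. Worst-case = [-62.930 - 2.532, -62.930 + 2.530] = [-65.462, -60.400]. RSS = √0.879656 = 0.938.

nominal=-62.930 wc=[-65.462,-60.400] rss=0.938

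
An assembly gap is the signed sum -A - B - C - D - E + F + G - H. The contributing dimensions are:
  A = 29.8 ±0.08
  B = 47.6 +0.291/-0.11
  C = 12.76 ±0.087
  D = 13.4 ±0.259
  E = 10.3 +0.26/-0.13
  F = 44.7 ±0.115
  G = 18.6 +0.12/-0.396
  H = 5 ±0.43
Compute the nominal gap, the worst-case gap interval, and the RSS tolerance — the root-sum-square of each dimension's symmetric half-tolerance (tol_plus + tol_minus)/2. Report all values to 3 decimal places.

nominal=-55.560 wc=[-57.478,-54.229] rss=0.651

Stack each dimension's contribution:
  -A: nom -29.800 → Σnom=-29.800; wc +0.080/-0.080 → slack +0.080/-0.080; half-tol=0.080, Σhalf²=0.006400
  -B: nom -47.600 → Σnom=-77.400; wc +0.110/-0.291 → slack +0.190/-0.371; half-tol=0.200, Σhalf²=0.046600
  -C: nom -12.760 → Σnom=-90.160; wc +0.087/-0.087 → slack +0.277/-0.458; half-tol=0.087, Σhalf²=0.054169
  -D: nom -13.400 → Σnom=-103.560; wc +0.259/-0.259 → slack +0.536/-0.717; half-tol=0.259, Σhalf²=0.121250
  -E: nom -10.300 → Σnom=-113.860; wc +0.130/-0.260 → slack +0.666/-0.977; half-tol=0.195, Σhalf²=0.159275
  +F: nom +44.700 → Σnom=-69.160; wc +0.115/-0.115 → slack +0.781/-1.092; half-tol=0.115, Σhalf²=0.172500
  +G: nom +18.600 → Σnom=-50.560; wc +0.120/-0.396 → slack +0.901/-1.488; half-tol=0.258, Σhalf²=0.239064
  -H: nom -5.000 → Σnom=-55.560; wc +0.430/-0.430 → slack +1.331/-1.918; half-tol=0.430, Σhalf²=0.423964
Nominal = -55.560. Worst-case = [-55.560 - 1.918, -55.560 + 1.331] = [-57.478, -54.229]. RSS = √0.423964 = 0.651.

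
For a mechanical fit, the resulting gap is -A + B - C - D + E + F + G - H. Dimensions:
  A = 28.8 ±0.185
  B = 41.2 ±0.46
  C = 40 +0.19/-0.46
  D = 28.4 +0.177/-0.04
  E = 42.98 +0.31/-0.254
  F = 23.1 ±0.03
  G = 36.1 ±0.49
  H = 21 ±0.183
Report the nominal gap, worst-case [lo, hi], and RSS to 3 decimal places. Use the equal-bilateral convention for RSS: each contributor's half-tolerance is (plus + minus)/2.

Stack each dimension's contribution:
  -A: nom -28.800 → Σnom=-28.800; wc +0.185/-0.185 → slack +0.185/-0.185; half-tol=0.185, Σhalf²=0.034225
  +B: nom +41.200 → Σnom=12.400; wc +0.460/-0.460 → slack +0.645/-0.645; half-tol=0.460, Σhalf²=0.245825
  -C: nom -40.000 → Σnom=-27.600; wc +0.460/-0.190 → slack +1.105/-0.835; half-tol=0.325, Σhalf²=0.351450
  -D: nom -28.400 → Σnom=-56.000; wc +0.040/-0.177 → slack +1.145/-1.012; half-tol=0.108, Σhalf²=0.363222
  +E: nom +42.980 → Σnom=-13.020; wc +0.310/-0.254 → slack +1.455/-1.266; half-tol=0.282, Σhalf²=0.442746
  +F: nom +23.100 → Σnom=10.080; wc +0.030/-0.030 → slack +1.485/-1.296; half-tol=0.030, Σhalf²=0.443646
  +G: nom +36.100 → Σnom=46.180; wc +0.490/-0.490 → slack +1.975/-1.786; half-tol=0.490, Σhalf²=0.683746
  -H: nom -21.000 → Σnom=25.180; wc +0.183/-0.183 → slack +2.158/-1.969; half-tol=0.183, Σhalf²=0.717235
Nominal = 25.180. Worst-case = [25.180 - 1.969, 25.180 + 2.158] = [23.211, 27.338]. RSS = √0.717235 = 0.847.

nominal=25.180 wc=[23.211,27.338] rss=0.847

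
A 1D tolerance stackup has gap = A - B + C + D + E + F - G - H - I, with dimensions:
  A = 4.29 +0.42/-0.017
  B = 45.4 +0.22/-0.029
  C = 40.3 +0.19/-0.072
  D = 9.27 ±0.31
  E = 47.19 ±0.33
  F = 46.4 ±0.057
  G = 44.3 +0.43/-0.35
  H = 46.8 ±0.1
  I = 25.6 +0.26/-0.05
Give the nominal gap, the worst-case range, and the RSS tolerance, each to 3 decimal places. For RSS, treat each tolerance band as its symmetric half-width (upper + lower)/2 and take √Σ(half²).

Stack each dimension's contribution:
  +A: nom +4.290 → Σnom=4.290; wc +0.420/-0.017 → slack +0.420/-0.017; half-tol=0.218, Σhalf²=0.047742
  -B: nom -45.400 → Σnom=-41.110; wc +0.029/-0.220 → slack +0.449/-0.237; half-tol=0.124, Σhalf²=0.063243
  +C: nom +40.300 → Σnom=-0.810; wc +0.190/-0.072 → slack +0.639/-0.309; half-tol=0.131, Σhalf²=0.080404
  +D: nom +9.270 → Σnom=8.460; wc +0.310/-0.310 → slack +0.949/-0.619; half-tol=0.310, Σhalf²=0.176504
  +E: nom +47.190 → Σnom=55.650; wc +0.330/-0.330 → slack +1.279/-0.949; half-tol=0.330, Σhalf²=0.285404
  +F: nom +46.400 → Σnom=102.050; wc +0.057/-0.057 → slack +1.336/-1.006; half-tol=0.057, Σhalf²=0.288653
  -G: nom -44.300 → Σnom=57.750; wc +0.350/-0.430 → slack +1.686/-1.436; half-tol=0.390, Σhalf²=0.440753
  -H: nom -46.800 → Σnom=10.950; wc +0.100/-0.100 → slack +1.786/-1.536; half-tol=0.100, Σhalf²=0.450753
  -I: nom -25.600 → Σnom=-14.650; wc +0.050/-0.260 → slack +1.836/-1.796; half-tol=0.155, Σhalf²=0.474778
Nominal = -14.650. Worst-case = [-14.650 - 1.796, -14.650 + 1.836] = [-16.446, -12.814]. RSS = √0.474778 = 0.689.

nominal=-14.650 wc=[-16.446,-12.814] rss=0.689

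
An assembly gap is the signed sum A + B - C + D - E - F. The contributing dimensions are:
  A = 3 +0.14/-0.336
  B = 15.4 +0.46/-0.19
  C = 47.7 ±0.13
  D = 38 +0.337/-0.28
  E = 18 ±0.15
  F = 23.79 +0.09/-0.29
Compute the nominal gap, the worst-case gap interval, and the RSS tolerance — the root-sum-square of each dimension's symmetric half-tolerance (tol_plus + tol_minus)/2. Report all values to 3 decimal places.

Stack each dimension's contribution:
  +A: nom +3.000 → Σnom=3.000; wc +0.140/-0.336 → slack +0.140/-0.336; half-tol=0.238, Σhalf²=0.056644
  +B: nom +15.400 → Σnom=18.400; wc +0.460/-0.190 → slack +0.600/-0.526; half-tol=0.325, Σhalf²=0.162269
  -C: nom -47.700 → Σnom=-29.300; wc +0.130/-0.130 → slack +0.730/-0.656; half-tol=0.130, Σhalf²=0.179169
  +D: nom +38.000 → Σnom=8.700; wc +0.337/-0.280 → slack +1.067/-0.936; half-tol=0.308, Σhalf²=0.274341
  -E: nom -18.000 → Σnom=-9.300; wc +0.150/-0.150 → slack +1.217/-1.086; half-tol=0.150, Σhalf²=0.296841
  -F: nom -23.790 → Σnom=-33.090; wc +0.290/-0.090 → slack +1.507/-1.176; half-tol=0.190, Σhalf²=0.332941
Nominal = -33.090. Worst-case = [-33.090 - 1.176, -33.090 + 1.507] = [-34.266, -31.583]. RSS = √0.332941 = 0.577.

nominal=-33.090 wc=[-34.266,-31.583] rss=0.577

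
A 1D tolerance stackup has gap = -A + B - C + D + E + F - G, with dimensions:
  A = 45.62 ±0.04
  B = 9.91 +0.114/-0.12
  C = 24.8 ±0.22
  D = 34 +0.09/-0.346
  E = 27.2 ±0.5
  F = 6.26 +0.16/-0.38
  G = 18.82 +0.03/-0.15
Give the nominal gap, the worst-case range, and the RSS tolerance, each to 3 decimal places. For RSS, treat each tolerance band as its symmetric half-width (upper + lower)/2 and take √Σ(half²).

nominal=-11.870 wc=[-13.506,-10.596] rss=0.665

Stack each dimension's contribution:
  -A: nom -45.620 → Σnom=-45.620; wc +0.040/-0.040 → slack +0.040/-0.040; half-tol=0.040, Σhalf²=0.001600
  +B: nom +9.910 → Σnom=-35.710; wc +0.114/-0.120 → slack +0.154/-0.160; half-tol=0.117, Σhalf²=0.015289
  -C: nom -24.800 → Σnom=-60.510; wc +0.220/-0.220 → slack +0.374/-0.380; half-tol=0.220, Σhalf²=0.063689
  +D: nom +34.000 → Σnom=-26.510; wc +0.090/-0.346 → slack +0.464/-0.726; half-tol=0.218, Σhalf²=0.111213
  +E: nom +27.200 → Σnom=0.690; wc +0.500/-0.500 → slack +0.964/-1.226; half-tol=0.500, Σhalf²=0.361213
  +F: nom +6.260 → Σnom=6.950; wc +0.160/-0.380 → slack +1.124/-1.606; half-tol=0.270, Σhalf²=0.434113
  -G: nom -18.820 → Σnom=-11.870; wc +0.150/-0.030 → slack +1.274/-1.636; half-tol=0.090, Σhalf²=0.442213
Nominal = -11.870. Worst-case = [-11.870 - 1.636, -11.870 + 1.274] = [-13.506, -10.596]. RSS = √0.442213 = 0.665.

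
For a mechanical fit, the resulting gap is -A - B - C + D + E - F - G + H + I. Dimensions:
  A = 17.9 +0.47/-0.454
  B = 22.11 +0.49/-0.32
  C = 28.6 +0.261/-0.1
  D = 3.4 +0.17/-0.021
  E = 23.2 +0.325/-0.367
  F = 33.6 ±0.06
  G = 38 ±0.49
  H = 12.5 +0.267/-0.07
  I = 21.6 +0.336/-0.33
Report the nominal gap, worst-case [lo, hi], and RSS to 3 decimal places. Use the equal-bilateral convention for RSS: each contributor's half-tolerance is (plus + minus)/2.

nominal=-79.510 wc=[-82.069,-76.988] rss=0.960

Stack each dimension's contribution:
  -A: nom -17.900 → Σnom=-17.900; wc +0.454/-0.470 → slack +0.454/-0.470; half-tol=0.462, Σhalf²=0.213444
  -B: nom -22.110 → Σnom=-40.010; wc +0.320/-0.490 → slack +0.774/-0.960; half-tol=0.405, Σhalf²=0.377469
  -C: nom -28.600 → Σnom=-68.610; wc +0.100/-0.261 → slack +0.874/-1.221; half-tol=0.180, Σhalf²=0.410049
  +D: nom +3.400 → Σnom=-65.210; wc +0.170/-0.021 → slack +1.044/-1.242; half-tol=0.096, Σhalf²=0.419169
  +E: nom +23.200 → Σnom=-42.010; wc +0.325/-0.367 → slack +1.369/-1.609; half-tol=0.346, Σhalf²=0.538885
  -F: nom -33.600 → Σnom=-75.610; wc +0.060/-0.060 → slack +1.429/-1.669; half-tol=0.060, Σhalf²=0.542485
  -G: nom -38.000 → Σnom=-113.610; wc +0.490/-0.490 → slack +1.919/-2.159; half-tol=0.490, Σhalf²=0.782585
  +H: nom +12.500 → Σnom=-101.110; wc +0.267/-0.070 → slack +2.186/-2.229; half-tol=0.169, Σhalf²=0.810978
  +I: nom +21.600 → Σnom=-79.510; wc +0.336/-0.330 → slack +2.522/-2.559; half-tol=0.333, Σhalf²=0.921867
Nominal = -79.510. Worst-case = [-79.510 - 2.559, -79.510 + 2.522] = [-82.069, -76.988]. RSS = √0.921867 = 0.960.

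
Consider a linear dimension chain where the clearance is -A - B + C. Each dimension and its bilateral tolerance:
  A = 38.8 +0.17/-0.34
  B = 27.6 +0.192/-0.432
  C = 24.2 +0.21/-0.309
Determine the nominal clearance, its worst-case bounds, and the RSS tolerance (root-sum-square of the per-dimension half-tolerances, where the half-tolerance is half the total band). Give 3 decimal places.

Stack each dimension's contribution:
  -A: nom -38.800 → Σnom=-38.800; wc +0.340/-0.170 → slack +0.340/-0.170; half-tol=0.255, Σhalf²=0.065025
  -B: nom -27.600 → Σnom=-66.400; wc +0.432/-0.192 → slack +0.772/-0.362; half-tol=0.312, Σhalf²=0.162369
  +C: nom +24.200 → Σnom=-42.200; wc +0.210/-0.309 → slack +0.982/-0.671; half-tol=0.260, Σhalf²=0.229709
Nominal = -42.200. Worst-case = [-42.200 - 0.671, -42.200 + 0.982] = [-42.871, -41.218]. RSS = √0.229709 = 0.479.

nominal=-42.200 wc=[-42.871,-41.218] rss=0.479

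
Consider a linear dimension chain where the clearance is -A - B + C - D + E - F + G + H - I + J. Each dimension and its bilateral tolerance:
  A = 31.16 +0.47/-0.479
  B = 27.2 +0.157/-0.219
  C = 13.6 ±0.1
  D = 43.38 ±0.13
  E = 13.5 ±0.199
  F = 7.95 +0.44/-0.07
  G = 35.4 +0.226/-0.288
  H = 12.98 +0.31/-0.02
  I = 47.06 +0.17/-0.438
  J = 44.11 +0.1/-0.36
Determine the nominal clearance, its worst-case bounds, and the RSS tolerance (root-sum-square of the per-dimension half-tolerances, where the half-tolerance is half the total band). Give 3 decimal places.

nominal=-37.160 wc=[-39.494,-34.889] rss=0.794

Stack each dimension's contribution:
  -A: nom -31.160 → Σnom=-31.160; wc +0.479/-0.470 → slack +0.479/-0.470; half-tol=0.474, Σhalf²=0.225150
  -B: nom -27.200 → Σnom=-58.360; wc +0.219/-0.157 → slack +0.698/-0.627; half-tol=0.188, Σhalf²=0.260494
  +C: nom +13.600 → Σnom=-44.760; wc +0.100/-0.100 → slack +0.798/-0.727; half-tol=0.100, Σhalf²=0.270494
  -D: nom -43.380 → Σnom=-88.140; wc +0.130/-0.130 → slack +0.928/-0.857; half-tol=0.130, Σhalf²=0.287394
  +E: nom +13.500 → Σnom=-74.640; wc +0.199/-0.199 → slack +1.127/-1.056; half-tol=0.199, Σhalf²=0.326995
  -F: nom -7.950 → Σnom=-82.590; wc +0.070/-0.440 → slack +1.197/-1.496; half-tol=0.255, Σhalf²=0.392020
  +G: nom +35.400 → Σnom=-47.190; wc +0.226/-0.288 → slack +1.423/-1.784; half-tol=0.257, Σhalf²=0.458069
  +H: nom +12.980 → Σnom=-34.210; wc +0.310/-0.020 → slack +1.733/-1.804; half-tol=0.165, Σhalf²=0.485294
  -I: nom -47.060 → Σnom=-81.270; wc +0.438/-0.170 → slack +2.171/-1.974; half-tol=0.304, Σhalf²=0.577710
  +J: nom +44.110 → Σnom=-37.160; wc +0.100/-0.360 → slack +2.271/-2.334; half-tol=0.230, Σhalf²=0.630610
Nominal = -37.160. Worst-case = [-37.160 - 2.334, -37.160 + 2.271] = [-39.494, -34.889]. RSS = √0.630610 = 0.794.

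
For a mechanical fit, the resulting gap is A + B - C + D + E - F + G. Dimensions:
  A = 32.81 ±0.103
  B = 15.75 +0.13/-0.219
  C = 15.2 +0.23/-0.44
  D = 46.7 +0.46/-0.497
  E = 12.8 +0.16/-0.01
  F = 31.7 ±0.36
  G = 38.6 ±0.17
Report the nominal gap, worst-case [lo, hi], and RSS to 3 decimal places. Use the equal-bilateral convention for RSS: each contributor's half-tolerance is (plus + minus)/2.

Stack each dimension's contribution:
  +A: nom +32.810 → Σnom=32.810; wc +0.103/-0.103 → slack +0.103/-0.103; half-tol=0.103, Σhalf²=0.010609
  +B: nom +15.750 → Σnom=48.560; wc +0.130/-0.219 → slack +0.233/-0.322; half-tol=0.174, Σhalf²=0.041059
  -C: nom -15.200 → Σnom=33.360; wc +0.440/-0.230 → slack +0.673/-0.552; half-tol=0.335, Σhalf²=0.153284
  +D: nom +46.700 → Σnom=80.060; wc +0.460/-0.497 → slack +1.133/-1.049; half-tol=0.479, Σhalf²=0.382247
  +E: nom +12.800 → Σnom=92.860; wc +0.160/-0.010 → slack +1.293/-1.059; half-tol=0.085, Σhalf²=0.389472
  -F: nom -31.700 → Σnom=61.160; wc +0.360/-0.360 → slack +1.653/-1.419; half-tol=0.360, Σhalf²=0.519072
  +G: nom +38.600 → Σnom=99.760; wc +0.170/-0.170 → slack +1.823/-1.589; half-tol=0.170, Σhalf²=0.547972
Nominal = 99.760. Worst-case = [99.760 - 1.589, 99.760 + 1.823] = [98.171, 101.583]. RSS = √0.547972 = 0.740.

nominal=99.760 wc=[98.171,101.583] rss=0.740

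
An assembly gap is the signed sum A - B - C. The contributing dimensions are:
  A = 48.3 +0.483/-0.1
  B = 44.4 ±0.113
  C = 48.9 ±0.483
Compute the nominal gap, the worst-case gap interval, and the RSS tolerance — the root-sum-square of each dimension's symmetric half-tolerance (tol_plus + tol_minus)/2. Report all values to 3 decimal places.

Stack each dimension's contribution:
  +A: nom +48.300 → Σnom=48.300; wc +0.483/-0.100 → slack +0.483/-0.100; half-tol=0.291, Σhalf²=0.084972
  -B: nom -44.400 → Σnom=3.900; wc +0.113/-0.113 → slack +0.596/-0.213; half-tol=0.113, Σhalf²=0.097741
  -C: nom -48.900 → Σnom=-45.000; wc +0.483/-0.483 → slack +1.079/-0.696; half-tol=0.483, Σhalf²=0.331030
Nominal = -45.000. Worst-case = [-45.000 - 0.696, -45.000 + 1.079] = [-45.696, -43.921]. RSS = √0.331030 = 0.575.

nominal=-45.000 wc=[-45.696,-43.921] rss=0.575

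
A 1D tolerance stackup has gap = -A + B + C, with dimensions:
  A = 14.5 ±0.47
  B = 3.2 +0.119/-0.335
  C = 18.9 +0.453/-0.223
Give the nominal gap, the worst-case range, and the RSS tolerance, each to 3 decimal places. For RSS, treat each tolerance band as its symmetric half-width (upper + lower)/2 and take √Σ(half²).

Stack each dimension's contribution:
  -A: nom -14.500 → Σnom=-14.500; wc +0.470/-0.470 → slack +0.470/-0.470; half-tol=0.470, Σhalf²=0.220900
  +B: nom +3.200 → Σnom=-11.300; wc +0.119/-0.335 → slack +0.589/-0.805; half-tol=0.227, Σhalf²=0.272429
  +C: nom +18.900 → Σnom=7.600; wc +0.453/-0.223 → slack +1.042/-1.028; half-tol=0.338, Σhalf²=0.386673
Nominal = 7.600. Worst-case = [7.600 - 1.028, 7.600 + 1.042] = [6.572, 8.642]. RSS = √0.386673 = 0.622.

nominal=7.600 wc=[6.572,8.642] rss=0.622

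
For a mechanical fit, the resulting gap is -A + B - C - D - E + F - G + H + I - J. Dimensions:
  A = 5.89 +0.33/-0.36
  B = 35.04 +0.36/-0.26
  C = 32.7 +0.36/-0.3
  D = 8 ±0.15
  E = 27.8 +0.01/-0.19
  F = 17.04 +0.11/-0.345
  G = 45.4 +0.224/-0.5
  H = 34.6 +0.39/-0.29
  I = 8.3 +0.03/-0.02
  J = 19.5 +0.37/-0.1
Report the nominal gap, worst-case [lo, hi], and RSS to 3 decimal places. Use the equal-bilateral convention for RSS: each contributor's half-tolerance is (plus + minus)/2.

nominal=-44.310 wc=[-46.669,-41.820] rss=0.843

Stack each dimension's contribution:
  -A: nom -5.890 → Σnom=-5.890; wc +0.360/-0.330 → slack +0.360/-0.330; half-tol=0.345, Σhalf²=0.119025
  +B: nom +35.040 → Σnom=29.150; wc +0.360/-0.260 → slack +0.720/-0.590; half-tol=0.310, Σhalf²=0.215125
  -C: nom -32.700 → Σnom=-3.550; wc +0.300/-0.360 → slack +1.020/-0.950; half-tol=0.330, Σhalf²=0.324025
  -D: nom -8.000 → Σnom=-11.550; wc +0.150/-0.150 → slack +1.170/-1.100; half-tol=0.150, Σhalf²=0.346525
  -E: nom -27.800 → Σnom=-39.350; wc +0.190/-0.010 → slack +1.360/-1.110; half-tol=0.100, Σhalf²=0.356525
  +F: nom +17.040 → Σnom=-22.310; wc +0.110/-0.345 → slack +1.470/-1.455; half-tol=0.227, Σhalf²=0.408281
  -G: nom -45.400 → Σnom=-67.710; wc +0.500/-0.224 → slack +1.970/-1.679; half-tol=0.362, Σhalf²=0.539325
  +H: nom +34.600 → Σnom=-33.110; wc +0.390/-0.290 → slack +2.360/-1.969; half-tol=0.340, Σhalf²=0.654925
  +I: nom +8.300 → Σnom=-24.810; wc +0.030/-0.020 → slack +2.390/-1.989; half-tol=0.025, Σhalf²=0.655550
  -J: nom -19.500 → Σnom=-44.310; wc +0.100/-0.370 → slack +2.490/-2.359; half-tol=0.235, Σhalf²=0.710775
Nominal = -44.310. Worst-case = [-44.310 - 2.359, -44.310 + 2.490] = [-46.669, -41.820]. RSS = √0.710775 = 0.843.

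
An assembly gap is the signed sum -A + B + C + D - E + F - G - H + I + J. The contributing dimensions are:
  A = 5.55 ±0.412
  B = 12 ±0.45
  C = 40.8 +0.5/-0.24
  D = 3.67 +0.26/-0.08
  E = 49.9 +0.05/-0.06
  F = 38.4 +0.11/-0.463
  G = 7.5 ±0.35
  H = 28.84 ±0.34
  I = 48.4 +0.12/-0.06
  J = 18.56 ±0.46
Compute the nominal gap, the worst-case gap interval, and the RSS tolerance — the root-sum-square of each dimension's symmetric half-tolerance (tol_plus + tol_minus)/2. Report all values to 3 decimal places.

nominal=70.040 wc=[67.135,73.102] rss=1.040

Stack each dimension's contribution:
  -A: nom -5.550 → Σnom=-5.550; wc +0.412/-0.412 → slack +0.412/-0.412; half-tol=0.412, Σhalf²=0.169744
  +B: nom +12.000 → Σnom=6.450; wc +0.450/-0.450 → slack +0.862/-0.862; half-tol=0.450, Σhalf²=0.372244
  +C: nom +40.800 → Σnom=47.250; wc +0.500/-0.240 → slack +1.362/-1.102; half-tol=0.370, Σhalf²=0.509144
  +D: nom +3.670 → Σnom=50.920; wc +0.260/-0.080 → slack +1.622/-1.182; half-tol=0.170, Σhalf²=0.538044
  -E: nom -49.900 → Σnom=1.020; wc +0.060/-0.050 → slack +1.682/-1.232; half-tol=0.055, Σhalf²=0.541069
  +F: nom +38.400 → Σnom=39.420; wc +0.110/-0.463 → slack +1.792/-1.695; half-tol=0.287, Σhalf²=0.623151
  -G: nom -7.500 → Σnom=31.920; wc +0.350/-0.350 → slack +2.142/-2.045; half-tol=0.350, Σhalf²=0.745651
  -H: nom -28.840 → Σnom=3.080; wc +0.340/-0.340 → slack +2.482/-2.385; half-tol=0.340, Σhalf²=0.861251
  +I: nom +48.400 → Σnom=51.480; wc +0.120/-0.060 → slack +2.602/-2.445; half-tol=0.090, Σhalf²=0.869351
  +J: nom +18.560 → Σnom=70.040; wc +0.460/-0.460 → slack +3.062/-2.905; half-tol=0.460, Σhalf²=1.080951
Nominal = 70.040. Worst-case = [70.040 - 2.905, 70.040 + 3.062] = [67.135, 73.102]. RSS = √1.080951 = 1.040.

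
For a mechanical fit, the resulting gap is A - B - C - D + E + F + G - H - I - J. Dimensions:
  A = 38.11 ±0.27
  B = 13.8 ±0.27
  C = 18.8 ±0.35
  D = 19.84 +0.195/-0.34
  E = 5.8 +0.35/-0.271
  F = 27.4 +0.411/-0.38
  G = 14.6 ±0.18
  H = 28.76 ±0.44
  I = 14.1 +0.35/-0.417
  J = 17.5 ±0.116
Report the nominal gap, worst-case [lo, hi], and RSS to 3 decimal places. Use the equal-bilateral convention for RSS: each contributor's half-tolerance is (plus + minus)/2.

Stack each dimension's contribution:
  +A: nom +38.110 → Σnom=38.110; wc +0.270/-0.270 → slack +0.270/-0.270; half-tol=0.270, Σhalf²=0.072900
  -B: nom -13.800 → Σnom=24.310; wc +0.270/-0.270 → slack +0.540/-0.540; half-tol=0.270, Σhalf²=0.145800
  -C: nom -18.800 → Σnom=5.510; wc +0.350/-0.350 → slack +0.890/-0.890; half-tol=0.350, Σhalf²=0.268300
  -D: nom -19.840 → Σnom=-14.330; wc +0.340/-0.195 → slack +1.230/-1.085; half-tol=0.268, Σhalf²=0.339856
  +E: nom +5.800 → Σnom=-8.530; wc +0.350/-0.271 → slack +1.580/-1.356; half-tol=0.310, Σhalf²=0.436267
  +F: nom +27.400 → Σnom=18.870; wc +0.411/-0.380 → slack +1.991/-1.736; half-tol=0.395, Σhalf²=0.592687
  +G: nom +14.600 → Σnom=33.470; wc +0.180/-0.180 → slack +2.171/-1.916; half-tol=0.180, Σhalf²=0.625087
  -H: nom -28.760 → Σnom=4.710; wc +0.440/-0.440 → slack +2.611/-2.356; half-tol=0.440, Σhalf²=0.818687
  -I: nom -14.100 → Σnom=-9.390; wc +0.417/-0.350 → slack +3.028/-2.706; half-tol=0.383, Σhalf²=0.965759
  -J: nom -17.500 → Σnom=-26.890; wc +0.116/-0.116 → slack +3.144/-2.822; half-tol=0.116, Σhalf²=0.979215
Nominal = -26.890. Worst-case = [-26.890 - 2.822, -26.890 + 3.144] = [-29.712, -23.746]. RSS = √0.979215 = 0.990.

nominal=-26.890 wc=[-29.712,-23.746] rss=0.990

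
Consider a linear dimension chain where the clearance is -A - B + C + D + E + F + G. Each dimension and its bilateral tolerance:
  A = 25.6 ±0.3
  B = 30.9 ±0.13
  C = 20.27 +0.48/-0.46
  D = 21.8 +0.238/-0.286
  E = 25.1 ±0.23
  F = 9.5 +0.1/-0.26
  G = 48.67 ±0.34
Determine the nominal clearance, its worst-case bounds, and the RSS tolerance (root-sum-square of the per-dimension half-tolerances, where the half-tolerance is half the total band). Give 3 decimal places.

nominal=68.840 wc=[66.834,70.658] rss=0.773

Stack each dimension's contribution:
  -A: nom -25.600 → Σnom=-25.600; wc +0.300/-0.300 → slack +0.300/-0.300; half-tol=0.300, Σhalf²=0.090000
  -B: nom -30.900 → Σnom=-56.500; wc +0.130/-0.130 → slack +0.430/-0.430; half-tol=0.130, Σhalf²=0.106900
  +C: nom +20.270 → Σnom=-36.230; wc +0.480/-0.460 → slack +0.910/-0.890; half-tol=0.470, Σhalf²=0.327800
  +D: nom +21.800 → Σnom=-14.430; wc +0.238/-0.286 → slack +1.148/-1.176; half-tol=0.262, Σhalf²=0.396444
  +E: nom +25.100 → Σnom=10.670; wc +0.230/-0.230 → slack +1.378/-1.406; half-tol=0.230, Σhalf²=0.449344
  +F: nom +9.500 → Σnom=20.170; wc +0.100/-0.260 → slack +1.478/-1.666; half-tol=0.180, Σhalf²=0.481744
  +G: nom +48.670 → Σnom=68.840; wc +0.340/-0.340 → slack +1.818/-2.006; half-tol=0.340, Σhalf²=0.597344
Nominal = 68.840. Worst-case = [68.840 - 2.006, 68.840 + 1.818] = [66.834, 70.658]. RSS = √0.597344 = 0.773.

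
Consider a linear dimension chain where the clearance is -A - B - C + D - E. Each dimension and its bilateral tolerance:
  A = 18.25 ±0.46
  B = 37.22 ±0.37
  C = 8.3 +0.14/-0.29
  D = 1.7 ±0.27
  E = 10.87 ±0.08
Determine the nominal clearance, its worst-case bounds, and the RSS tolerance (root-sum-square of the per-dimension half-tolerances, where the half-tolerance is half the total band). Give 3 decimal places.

Stack each dimension's contribution:
  -A: nom -18.250 → Σnom=-18.250; wc +0.460/-0.460 → slack +0.460/-0.460; half-tol=0.460, Σhalf²=0.211600
  -B: nom -37.220 → Σnom=-55.470; wc +0.370/-0.370 → slack +0.830/-0.830; half-tol=0.370, Σhalf²=0.348500
  -C: nom -8.300 → Σnom=-63.770; wc +0.290/-0.140 → slack +1.120/-0.970; half-tol=0.215, Σhalf²=0.394725
  +D: nom +1.700 → Σnom=-62.070; wc +0.270/-0.270 → slack +1.390/-1.240; half-tol=0.270, Σhalf²=0.467625
  -E: nom -10.870 → Σnom=-72.940; wc +0.080/-0.080 → slack +1.470/-1.320; half-tol=0.080, Σhalf²=0.474025
Nominal = -72.940. Worst-case = [-72.940 - 1.320, -72.940 + 1.470] = [-74.260, -71.470]. RSS = √0.474025 = 0.688.

nominal=-72.940 wc=[-74.260,-71.470] rss=0.688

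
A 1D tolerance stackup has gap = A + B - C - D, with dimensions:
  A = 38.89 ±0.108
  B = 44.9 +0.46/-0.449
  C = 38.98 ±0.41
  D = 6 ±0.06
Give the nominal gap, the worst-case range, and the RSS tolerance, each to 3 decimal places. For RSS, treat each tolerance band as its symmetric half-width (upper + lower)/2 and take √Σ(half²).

nominal=38.810 wc=[37.783,39.848] rss=0.624

Stack each dimension's contribution:
  +A: nom +38.890 → Σnom=38.890; wc +0.108/-0.108 → slack +0.108/-0.108; half-tol=0.108, Σhalf²=0.011664
  +B: nom +44.900 → Σnom=83.790; wc +0.460/-0.449 → slack +0.568/-0.557; half-tol=0.455, Σhalf²=0.218234
  -C: nom -38.980 → Σnom=44.810; wc +0.410/-0.410 → slack +0.978/-0.967; half-tol=0.410, Σhalf²=0.386334
  -D: nom -6.000 → Σnom=38.810; wc +0.060/-0.060 → slack +1.038/-1.027; half-tol=0.060, Σhalf²=0.389934
Nominal = 38.810. Worst-case = [38.810 - 1.027, 38.810 + 1.038] = [37.783, 39.848]. RSS = √0.389934 = 0.624.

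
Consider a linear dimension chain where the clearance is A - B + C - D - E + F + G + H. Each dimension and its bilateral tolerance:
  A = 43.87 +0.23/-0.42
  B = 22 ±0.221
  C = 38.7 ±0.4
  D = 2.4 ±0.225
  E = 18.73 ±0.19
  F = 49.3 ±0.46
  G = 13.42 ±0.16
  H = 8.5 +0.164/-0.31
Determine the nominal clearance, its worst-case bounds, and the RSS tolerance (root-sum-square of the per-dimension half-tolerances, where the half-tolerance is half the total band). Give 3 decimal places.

Stack each dimension's contribution:
  +A: nom +43.870 → Σnom=43.870; wc +0.230/-0.420 → slack +0.230/-0.420; half-tol=0.325, Σhalf²=0.105625
  -B: nom -22.000 → Σnom=21.870; wc +0.221/-0.221 → slack +0.451/-0.641; half-tol=0.221, Σhalf²=0.154466
  +C: nom +38.700 → Σnom=60.570; wc +0.400/-0.400 → slack +0.851/-1.041; half-tol=0.400, Σhalf²=0.314466
  -D: nom -2.400 → Σnom=58.170; wc +0.225/-0.225 → slack +1.076/-1.266; half-tol=0.225, Σhalf²=0.365091
  -E: nom -18.730 → Σnom=39.440; wc +0.190/-0.190 → slack +1.266/-1.456; half-tol=0.190, Σhalf²=0.401191
  +F: nom +49.300 → Σnom=88.740; wc +0.460/-0.460 → slack +1.726/-1.916; half-tol=0.460, Σhalf²=0.612791
  +G: nom +13.420 → Σnom=102.160; wc +0.160/-0.160 → slack +1.886/-2.076; half-tol=0.160, Σhalf²=0.638391
  +H: nom +8.500 → Σnom=110.660; wc +0.164/-0.310 → slack +2.050/-2.386; half-tol=0.237, Σhalf²=0.694560
Nominal = 110.660. Worst-case = [110.660 - 2.386, 110.660 + 2.050] = [108.274, 112.710]. RSS = √0.694560 = 0.833.

nominal=110.660 wc=[108.274,112.710] rss=0.833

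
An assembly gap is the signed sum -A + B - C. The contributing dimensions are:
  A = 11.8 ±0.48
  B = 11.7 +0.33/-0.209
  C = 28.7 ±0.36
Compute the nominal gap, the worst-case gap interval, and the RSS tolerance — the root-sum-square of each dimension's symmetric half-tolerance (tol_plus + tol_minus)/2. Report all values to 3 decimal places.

Stack each dimension's contribution:
  -A: nom -11.800 → Σnom=-11.800; wc +0.480/-0.480 → slack +0.480/-0.480; half-tol=0.480, Σhalf²=0.230400
  +B: nom +11.700 → Σnom=-0.100; wc +0.330/-0.209 → slack +0.810/-0.689; half-tol=0.270, Σhalf²=0.303030
  -C: nom -28.700 → Σnom=-28.800; wc +0.360/-0.360 → slack +1.170/-1.049; half-tol=0.360, Σhalf²=0.432630
Nominal = -28.800. Worst-case = [-28.800 - 1.049, -28.800 + 1.170] = [-29.849, -27.630]. RSS = √0.432630 = 0.658.

nominal=-28.800 wc=[-29.849,-27.630] rss=0.658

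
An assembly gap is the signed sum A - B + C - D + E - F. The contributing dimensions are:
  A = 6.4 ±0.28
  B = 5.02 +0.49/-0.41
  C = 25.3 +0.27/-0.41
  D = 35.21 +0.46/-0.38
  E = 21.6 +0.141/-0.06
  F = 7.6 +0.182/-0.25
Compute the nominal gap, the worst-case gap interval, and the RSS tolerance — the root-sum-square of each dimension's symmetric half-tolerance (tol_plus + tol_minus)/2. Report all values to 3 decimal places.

nominal=5.470 wc=[3.588,7.201] rss=0.794

Stack each dimension's contribution:
  +A: nom +6.400 → Σnom=6.400; wc +0.280/-0.280 → slack +0.280/-0.280; half-tol=0.280, Σhalf²=0.078400
  -B: nom -5.020 → Σnom=1.380; wc +0.410/-0.490 → slack +0.690/-0.770; half-tol=0.450, Σhalf²=0.280900
  +C: nom +25.300 → Σnom=26.680; wc +0.270/-0.410 → slack +0.960/-1.180; half-tol=0.340, Σhalf²=0.396500
  -D: nom -35.210 → Σnom=-8.530; wc +0.380/-0.460 → slack +1.340/-1.640; half-tol=0.420, Σhalf²=0.572900
  +E: nom +21.600 → Σnom=13.070; wc +0.141/-0.060 → slack +1.481/-1.700; half-tol=0.100, Σhalf²=0.583000
  -F: nom -7.600 → Σnom=5.470; wc +0.250/-0.182 → slack +1.731/-1.882; half-tol=0.216, Σhalf²=0.629656
Nominal = 5.470. Worst-case = [5.470 - 1.882, 5.470 + 1.731] = [3.588, 7.201]. RSS = √0.629656 = 0.794.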